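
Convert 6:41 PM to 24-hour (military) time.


18:41

Input: 6:41 PM
PM: 6 + 12 = 18


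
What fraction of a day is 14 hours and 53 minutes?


Total minutes: 14×60 + 53 = 893
Day = 24×60 = 1440 minutes
Fraction = 893/1440 ≈ 0.6201
As a percentage: 893/1440 × 100 ≈ 62.01%

0.6201 (62.01%)


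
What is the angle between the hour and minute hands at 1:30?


Hour hand = 1×30 + 30×0.5 = 45.0°
Minute hand = 30×6 = 180°
Difference = |45.0 - 180| = 135.0°

135.0°


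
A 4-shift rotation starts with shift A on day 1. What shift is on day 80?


Shift D

Shifts: A, B, C, D
Start: A (index 0)
Day 80: (0 + 80 - 1) mod 4
= 79 mod 4
= 3
Index 3 → shift D


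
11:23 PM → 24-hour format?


23:23

Input: 11:23 PM
PM: 11 + 12 = 23


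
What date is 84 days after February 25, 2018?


May 20, 2018

Start: February 25, 2018
Add 84 days
February 25 → March 1: 28 - 25 + 1 = 4 days (84 - 4 = 80 left)
March 1 → April 1: 31 - 1 + 1 = 31 days (80 - 31 = 49 left)
April 1 → May 1: 30 - 1 + 1 = 30 days (49 - 30 = 19 left)
May 1 + 19 = May 20, 2018


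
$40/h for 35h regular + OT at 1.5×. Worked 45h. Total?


$2000.00

Regular: 35h × $40 = $1400.00
Overtime: 45 - 35 = 10h
OT pay: 10h × $40 × 1.5 = $600.00
Total = $1400.00 + $600.00 = $2000.00


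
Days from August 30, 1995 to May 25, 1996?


269 days

From August 30, 1995 to May 25, 1996
Rest of August 1995: 31 - 30 = 1
Full months: September 30, October 31, November 30, December 31, January 31, February 1996 29, March 31, April 30
Days into May 1996: 25
Total = 1 + 30 + 31 + 30 + 31 + 31 + 29 + 31 + 30 + 25 = 269 days


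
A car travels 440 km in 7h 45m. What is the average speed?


56.8 km/h

Distance: 440 km
Time: 7h 45m = 465 min = 465/60 = 31/4 hours
Speed = 440 ÷ (31/4) = 440 × 4 / 31 = 1760/31 ≈ 56.8 km/h


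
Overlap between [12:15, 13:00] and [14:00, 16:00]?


0 minutes

Meeting A: 735-780 (in minutes from midnight)
Meeting B: 840-960
Overlap start = max(735, 840) = 840
Overlap end = min(780, 960) = 780
Overlap = max(0, 780 - 840) = 0 min


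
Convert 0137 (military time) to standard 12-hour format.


Hour: 1
1 < 12 → AM

1:37 AM


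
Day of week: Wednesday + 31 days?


Saturday

Start: Wednesday (index 2)
(2 + 31) mod 7
= 33 mod 7
= 5
Index 5 → Saturday


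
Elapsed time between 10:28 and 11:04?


0h 36m

End time in minutes: 11×60 + 4 = 664
Start time in minutes: 10×60 + 28 = 628
Difference = 664 - 628 = 36 minutes
= 0 hours 36 minutes


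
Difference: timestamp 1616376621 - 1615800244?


Difference = 1616376621 - 1615800244 = 576377 seconds
In hours: 576377 / 3600 ≈ 160.1
In days: 576377 / 86400 ≈ 6.67

576377 seconds (160.1 hours / 6.67 days)


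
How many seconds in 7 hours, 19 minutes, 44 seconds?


Hours: 7 × 3600 = 25200
Minutes: 19 × 60 = 1140
Seconds: 44
Total = 25200 + 1140 + 44 = 26384

26384 seconds


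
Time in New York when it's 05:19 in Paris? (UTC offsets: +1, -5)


23:19 (previous day)

Time difference = UTC-5 - UTC+1 = -6 hours
New hour = (5 -6) mod 24
= -1 mod 24 = 23
Minutes unchanged → 23:19; -1 < 0 → previous day


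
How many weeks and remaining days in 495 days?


Weeks: 495 ÷ 7 = 70 remainder 5

70 weeks 5 days


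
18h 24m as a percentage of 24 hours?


0.7667 (76.67%)

Total minutes: 18×60 + 24 = 1104
Day = 24×60 = 1440 minutes
Fraction = 1104/1440 ≈ 0.7667
As a percentage: 1104/1440 × 100 ≈ 76.67%


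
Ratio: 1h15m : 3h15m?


Duration 1: 75 minutes
Duration 2: 195 minutes
Ratio = 75:195
GCD = 15
Simplified = 5:13
As a decimal: 5/13 ≈ 0.38

5:13 (0.38)


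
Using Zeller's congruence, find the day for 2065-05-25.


Monday

Zeller's congruence:
q=25, m=5, k=65, j=20
h = (25 + ⌊13×6/5⌋ + 65 + ⌊65/4⌋ + ⌊20/4⌋ - 2×20) mod 7
= (25 + 15 + 65 + 16 + 5 - 40) mod 7
= 86 mod 7 = 2
h=2 → Monday


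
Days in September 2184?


Month: September (month 9)
September has 30 days

30 days


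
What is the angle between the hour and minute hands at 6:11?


119.5°

Hour hand = 6×30 + 11×0.5 = 185.5°
Minute hand = 11×6 = 66°
Difference = |185.5 - 66| = 119.5°


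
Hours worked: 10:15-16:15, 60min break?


Total time = (16×60+15) - (10×60+15)
= 975 - 615 = 360 min
Minus break: 360 - 60 = 300 min
= 5h 0m

5h 0m (300 minutes)


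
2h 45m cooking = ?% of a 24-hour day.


Time: 165 minutes
Day: 1440 minutes
Percentage = (165/1440) × 100 ≈ 11.5%

11.5%


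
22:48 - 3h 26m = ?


19:22

Start: 1368 minutes from midnight
Subtract: 206 minutes
Remaining: 1368 - 206 = 1162
Hours: 19, Minutes: 22


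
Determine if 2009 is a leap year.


Rules: divisible by 4 AND (not by 100 OR by 400)
2009 ÷ 4 = 502 remainder 1 → not divisible by 4
Not divisible by 4 → not a leap year

No


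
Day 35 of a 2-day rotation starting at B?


Shifts: A, B
Start: B (index 1)
Day 35: (1 + 35 - 1) mod 2
= 35 mod 2
= 1
Index 1 → shift B

Shift B


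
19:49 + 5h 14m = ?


Start: 1189 minutes from midnight
Add: 314 minutes
Total: 1503 minutes
Hours: 1503 ÷ 60 = 25 remainder 3
25 ≥ 24 → 25 - 24 = 1 (next day)

01:03 (next day)


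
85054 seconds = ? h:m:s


23h 37m 34s

Hours: 85054 ÷ 3600 = 23 remainder 2254
Minutes: 2254 ÷ 60 = 37 remainder 34
Seconds: 34


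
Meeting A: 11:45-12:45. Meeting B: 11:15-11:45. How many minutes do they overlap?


Meeting A: 705-765 (in minutes from midnight)
Meeting B: 675-705
Overlap start = max(705, 675) = 705
Overlap end = min(765, 705) = 705
Overlap = max(0, 705 - 705) = 0 min

0 minutes


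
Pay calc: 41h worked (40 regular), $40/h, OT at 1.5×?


Regular: 40h × $40 = $1600.00
Overtime: 41 - 40 = 1h
OT pay: 1h × $40 × 1.5 = $60.00
Total = $1600.00 + $60.00 = $1660.00

$1660.00


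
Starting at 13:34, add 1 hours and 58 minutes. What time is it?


Start: 814 minutes from midnight
Add: 118 minutes
Total: 932 minutes
Hours: 932 ÷ 60 = 15 remainder 32

15:32


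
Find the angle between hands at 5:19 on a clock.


45.5°

Hour hand = 5×30 + 19×0.5 = 159.5°
Minute hand = 19×6 = 114°
Difference = |159.5 - 114| = 45.5°


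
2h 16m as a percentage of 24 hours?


Total minutes: 2×60 + 16 = 136
Day = 24×60 = 1440 minutes
Fraction = 136/1440 ≈ 0.0944
As a percentage: 136/1440 × 100 ≈ 9.44%

0.0944 (9.44%)


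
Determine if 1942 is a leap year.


Rules: divisible by 4 AND (not by 100 OR by 400)
1942 ÷ 4 = 485 remainder 2 → not divisible by 4
Not divisible by 4 → not a leap year

No


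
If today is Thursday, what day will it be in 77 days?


Start: Thursday (index 3)
(3 + 77) mod 7
= 80 mod 7
= 3
Index 3 → Thursday

Thursday


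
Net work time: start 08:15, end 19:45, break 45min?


Total time = (19×60+45) - (8×60+15)
= 1185 - 495 = 690 min
Minus break: 690 - 45 = 645 min
= 10h 45m

10h 45m (645 minutes)


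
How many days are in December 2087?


Month: December (month 12)
December has 31 days

31 days


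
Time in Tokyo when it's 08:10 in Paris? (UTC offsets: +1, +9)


Time difference = UTC+9 - UTC+1 = +8 hours
New hour = (8 + 8) mod 24
= 16 mod 24 = 16
Minutes unchanged → 16:10

16:10


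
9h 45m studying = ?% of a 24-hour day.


40.6%

Time: 585 minutes
Day: 1440 minutes
Percentage = (585/1440) × 100 ≈ 40.6%


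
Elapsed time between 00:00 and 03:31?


End time in minutes: 3×60 + 31 = 211
Start time in minutes: 0×60 + 0 = 0
Difference = 211 - 0 = 211 minutes
= 3 hours 31 minutes

3h 31m


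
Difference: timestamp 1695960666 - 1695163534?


Difference = 1695960666 - 1695163534 = 797132 seconds
In hours: 797132 / 3600 ≈ 221.4
In days: 797132 / 86400 ≈ 9.23

797132 seconds (221.4 hours / 9.23 days)


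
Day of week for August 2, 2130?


Wednesday

Zeller's congruence:
q=2, m=8, k=30, j=21
h = (2 + ⌊13×9/5⌋ + 30 + ⌊30/4⌋ + ⌊21/4⌋ - 2×21) mod 7
= (2 + 23 + 30 + 7 + 5 - 42) mod 7
= 25 mod 7 = 4
h=4 → Wednesday


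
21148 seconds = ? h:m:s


5h 52m 28s

Hours: 21148 ÷ 3600 = 5 remainder 3148
Minutes: 3148 ÷ 60 = 52 remainder 28
Seconds: 28


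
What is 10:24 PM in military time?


Input: 10:24 PM
PM: 10 + 12 = 22

22:24


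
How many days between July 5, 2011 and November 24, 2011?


142 days

From July 5, 2011 to November 24, 2011
Rest of July 2011: 31 - 5 = 26
Full months: August 31, September 30, October 31
Days into November 2011: 24
Total = 26 + 31 + 30 + 31 + 24 = 142 days


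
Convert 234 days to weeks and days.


Weeks: 234 ÷ 7 = 33 remainder 3

33 weeks 3 days


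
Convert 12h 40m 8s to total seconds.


45608 seconds

Hours: 12 × 3600 = 43200
Minutes: 40 × 60 = 2400
Seconds: 8
Total = 43200 + 2400 + 8 = 45608


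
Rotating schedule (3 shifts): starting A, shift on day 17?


Shifts: A, B, C
Start: A (index 0)
Day 17: (0 + 17 - 1) mod 3
= 16 mod 3
= 1
Index 1 → shift B

Shift B


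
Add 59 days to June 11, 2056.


August 9, 2056

Start: June 11, 2056
Add 59 days
June 11 → July 1: 30 - 11 + 1 = 20 days (59 - 20 = 39 left)
July 1 → August 1: 31 - 1 + 1 = 31 days (39 - 31 = 8 left)
August 1 + 8 = August 9, 2056


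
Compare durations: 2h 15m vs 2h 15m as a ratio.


Duration 1: 135 minutes
Duration 2: 135 minutes
Ratio = 135:135
GCD = 135
Simplified = 1:1
As a decimal: 1/1 = 1.00

1:1 (1.00)


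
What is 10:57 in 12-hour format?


10:57 AM

Hour: 10
10 < 12 → AM


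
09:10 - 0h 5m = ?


09:05

Start: 550 minutes from midnight
Subtract: 5 minutes
Remaining: 550 - 5 = 545
Hours: 9, Minutes: 5


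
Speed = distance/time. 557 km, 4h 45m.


Distance: 557 km
Time: 4h 45m = 285 min = 285/60 = 19/4 hours
Speed = 557 ÷ (19/4) = 557 × 4 / 19 = 2228/19 ≈ 117.3 km/h

117.3 km/h


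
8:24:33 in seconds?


Hours: 8 × 3600 = 28800
Minutes: 24 × 60 = 1440
Seconds: 33
Total = 28800 + 1440 + 33 = 30273

30273 seconds


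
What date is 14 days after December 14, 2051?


Start: December 14, 2051
Add 14 days
December 14 + 14 = December 28, 2051

December 28, 2051


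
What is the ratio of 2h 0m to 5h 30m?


Duration 1: 120 minutes
Duration 2: 330 minutes
Ratio = 120:330
GCD = 30
Simplified = 4:11
As a decimal: 4/11 ≈ 0.36

4:11 (0.36)


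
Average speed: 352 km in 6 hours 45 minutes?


Distance: 352 km
Time: 6h 45m = 405 min = 405/60 = 27/4 hours
Speed = 352 ÷ (27/4) = 352 × 4 / 27 = 1408/27 ≈ 52.1 km/h

52.1 km/h


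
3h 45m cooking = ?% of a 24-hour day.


15.6%

Time: 225 minutes
Day: 1440 minutes
Percentage = (225/1440) × 100 ≈ 15.6%


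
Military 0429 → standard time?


Hour: 4
4 < 12 → AM

4:29 AM


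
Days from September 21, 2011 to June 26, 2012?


279 days

From September 21, 2011 to June 26, 2012
Rest of September 2011: 30 - 21 = 9
Full months: October 31, November 30, December 31, January 31, February 2012 29, March 31, April 30, May 31
Days into June 2012: 26
Total = 9 + 31 + 30 + 31 + 31 + 29 + 31 + 30 + 31 + 26 = 279 days


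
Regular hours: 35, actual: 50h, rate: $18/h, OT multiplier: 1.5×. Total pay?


$1035.00

Regular: 35h × $18 = $630.00
Overtime: 50 - 35 = 15h
OT pay: 15h × $18 × 1.5 = $405.00
Total = $630.00 + $405.00 = $1035.00


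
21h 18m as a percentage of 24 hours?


0.8875 (88.75%)

Total minutes: 21×60 + 18 = 1278
Day = 24×60 = 1440 minutes
Fraction = 1278/1440 = 0.8875
As a percentage: 1278/1440 × 100 = 88.75%


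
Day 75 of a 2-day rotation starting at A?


Shift A

Shifts: A, B
Start: A (index 0)
Day 75: (0 + 75 - 1) mod 2
= 74 mod 2
= 0
Index 0 → shift A


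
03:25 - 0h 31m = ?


Start: 205 minutes from midnight
Subtract: 31 minutes
Remaining: 205 - 31 = 174
Hours: 2, Minutes: 54

02:54


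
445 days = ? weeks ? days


63 weeks 4 days

Weeks: 445 ÷ 7 = 63 remainder 4


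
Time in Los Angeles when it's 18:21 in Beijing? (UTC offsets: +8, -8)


02:21

Time difference = UTC-8 - UTC+8 = -16 hours
New hour = (18 -16) mod 24
= 2 mod 24 = 2
Minutes unchanged → 02:21


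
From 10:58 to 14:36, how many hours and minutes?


End time in minutes: 14×60 + 36 = 876
Start time in minutes: 10×60 + 58 = 658
Difference = 876 - 658 = 218 minutes
= 3 hours 38 minutes

3h 38m


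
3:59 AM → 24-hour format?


03:59

Input: 3:59 AM
AM hour stays: 3


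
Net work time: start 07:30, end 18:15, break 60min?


Total time = (18×60+15) - (7×60+30)
= 1095 - 450 = 645 min
Minus break: 645 - 60 = 585 min
= 9h 45m

9h 45m (585 minutes)


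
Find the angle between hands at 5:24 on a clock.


Hour hand = 5×30 + 24×0.5 = 162.0°
Minute hand = 24×6 = 144°
Difference = |162.0 - 144| = 18.0°

18.0°


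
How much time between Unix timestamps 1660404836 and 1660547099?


142263 seconds (39.5 hours / 1.65 days)

Difference = 1660547099 - 1660404836 = 142263 seconds
In hours: 142263 / 3600 ≈ 39.5
In days: 142263 / 86400 ≈ 1.65


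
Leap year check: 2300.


No

Rules: divisible by 4 AND (not by 100 OR by 400)
2300 ÷ 4 = 575 exactly → divisible by 4
2300 ÷ 100 = 23 exactly → divisible by 100
2300 ÷ 400 = 5 remainder 300 → not divisible by 400
Divisible by 100 but not by 400 → not a leap year


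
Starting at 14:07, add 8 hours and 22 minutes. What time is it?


22:29

Start: 847 minutes from midnight
Add: 502 minutes
Total: 1349 minutes
Hours: 1349 ÷ 60 = 22 remainder 29


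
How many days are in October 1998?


31 days

Month: October (month 10)
October has 31 days


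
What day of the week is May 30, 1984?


Wednesday

Zeller's congruence:
q=30, m=5, k=84, j=19
h = (30 + ⌊13×6/5⌋ + 84 + ⌊84/4⌋ + ⌊19/4⌋ - 2×19) mod 7
= (30 + 15 + 84 + 21 + 4 - 38) mod 7
= 116 mod 7 = 4
h=4 → Wednesday


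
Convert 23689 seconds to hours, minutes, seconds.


6h 34m 49s

Hours: 23689 ÷ 3600 = 6 remainder 2089
Minutes: 2089 ÷ 60 = 34 remainder 49
Seconds: 49


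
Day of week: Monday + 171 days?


Thursday

Start: Monday (index 0)
(0 + 171) mod 7
= 171 mod 7
= 3
Index 3 → Thursday


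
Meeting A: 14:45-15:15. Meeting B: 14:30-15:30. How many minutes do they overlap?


30 minutes

Meeting A: 885-915 (in minutes from midnight)
Meeting B: 870-930
Overlap start = max(885, 870) = 885
Overlap end = min(915, 930) = 915
Overlap = max(0, 915 - 885) = 30 min


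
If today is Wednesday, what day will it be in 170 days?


Start: Wednesday (index 2)
(2 + 170) mod 7
= 172 mod 7
= 4
Index 4 → Friday

Friday


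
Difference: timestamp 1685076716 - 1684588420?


488296 seconds (135.6 hours / 5.65 days)

Difference = 1685076716 - 1684588420 = 488296 seconds
In hours: 488296 / 3600 ≈ 135.6
In days: 488296 / 86400 ≈ 5.65


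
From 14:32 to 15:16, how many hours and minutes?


End time in minutes: 15×60 + 16 = 916
Start time in minutes: 14×60 + 32 = 872
Difference = 916 - 872 = 44 minutes
= 0 hours 44 minutes

0h 44m


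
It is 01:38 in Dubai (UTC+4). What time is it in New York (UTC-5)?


16:38 (previous day)

Time difference = UTC-5 - UTC+4 = -9 hours
New hour = (1 -9) mod 24
= -8 mod 24 = 16
Minutes unchanged → 16:38; -8 < 0 → previous day


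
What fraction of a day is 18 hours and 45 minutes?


0.7813 (78.13%)

Total minutes: 18×60 + 45 = 1125
Day = 24×60 = 1440 minutes
Fraction = 1125/1440 ≈ 0.7813
As a percentage: 1125/1440 × 100 ≈ 78.13%


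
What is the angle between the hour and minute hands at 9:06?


Hour hand = 9×30 + 6×0.5 = 273.0°
Minute hand = 6×6 = 36°
Difference = |273.0 - 36| = 237.0°
Since > 180°: 360 - 237.0 = 123.0°

123.0°


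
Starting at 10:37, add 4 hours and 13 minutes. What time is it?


14:50

Start: 637 minutes from midnight
Add: 253 minutes
Total: 890 minutes
Hours: 890 ÷ 60 = 14 remainder 50


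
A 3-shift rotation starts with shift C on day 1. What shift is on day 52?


Shifts: A, B, C
Start: C (index 2)
Day 52: (2 + 52 - 1) mod 3
= 53 mod 3
= 2
Index 2 → shift C

Shift C


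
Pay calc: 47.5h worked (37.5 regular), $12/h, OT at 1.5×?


$630.00

Regular: 37.5h × $12 = $450.00
Overtime: 47.5 - 37.5 = 10.0h
OT pay: 10.0h × $12 × 1.5 = $180.00
Total = $450.00 + $180.00 = $630.00


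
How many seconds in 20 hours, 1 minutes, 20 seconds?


Hours: 20 × 3600 = 72000
Minutes: 1 × 60 = 60
Seconds: 20
Total = 72000 + 60 + 20 = 72080

72080 seconds


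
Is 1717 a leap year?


No

Rules: divisible by 4 AND (not by 100 OR by 400)
1717 ÷ 4 = 429 remainder 1 → not divisible by 4
Not divisible by 4 → not a leap year


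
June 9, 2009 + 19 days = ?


Start: June 9, 2009
Add 19 days
June 9 + 19 = June 28, 2009

June 28, 2009


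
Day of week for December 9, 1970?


Wednesday

Zeller's congruence:
q=9, m=12, k=70, j=19
h = (9 + ⌊13×13/5⌋ + 70 + ⌊70/4⌋ + ⌊19/4⌋ - 2×19) mod 7
= (9 + 33 + 70 + 17 + 4 - 38) mod 7
= 95 mod 7 = 4
h=4 → Wednesday


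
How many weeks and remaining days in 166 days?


23 weeks 5 days

Weeks: 166 ÷ 7 = 23 remainder 5


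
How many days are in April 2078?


30 days

Month: April (month 4)
April has 30 days


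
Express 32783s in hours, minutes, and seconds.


Hours: 32783 ÷ 3600 = 9 remainder 383
Minutes: 383 ÷ 60 = 6 remainder 23
Seconds: 23

9h 6m 23s


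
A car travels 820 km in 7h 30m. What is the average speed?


109.3 km/h

Distance: 820 km
Time: 7h 30m = 450 min = 450/60 = 15/2 hours
Speed = 820 ÷ (15/2) = 820 × 2 / 15 = 1640/15 ≈ 109.3 km/h


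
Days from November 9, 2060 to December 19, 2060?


40 days

From November 9, 2060 to December 19, 2060
Rest of November 2060: 30 - 9 = 21
Days into December 2060: 19
Total = 21 + 19 = 40 days


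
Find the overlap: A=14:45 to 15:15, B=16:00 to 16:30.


Meeting A: 885-915 (in minutes from midnight)
Meeting B: 960-990
Overlap start = max(885, 960) = 960
Overlap end = min(915, 990) = 915
Overlap = max(0, 915 - 960) = 0 min

0 minutes


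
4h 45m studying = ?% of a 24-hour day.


Time: 285 minutes
Day: 1440 minutes
Percentage = (285/1440) × 100 ≈ 19.8%

19.8%


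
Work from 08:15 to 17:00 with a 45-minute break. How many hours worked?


Total time = (17×60+0) - (8×60+15)
= 1020 - 495 = 525 min
Minus break: 525 - 45 = 480 min
= 8h 0m

8h 0m (480 minutes)


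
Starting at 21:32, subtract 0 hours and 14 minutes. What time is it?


21:18

Start: 1292 minutes from midnight
Subtract: 14 minutes
Remaining: 1292 - 14 = 1278
Hours: 21, Minutes: 18


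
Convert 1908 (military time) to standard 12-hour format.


7:08 PM

Hour: 19
19 - 12 = 7 → PM


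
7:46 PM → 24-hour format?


Input: 7:46 PM
PM: 7 + 12 = 19

19:46


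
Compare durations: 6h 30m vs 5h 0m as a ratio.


13:10 (1.30)

Duration 1: 390 minutes
Duration 2: 300 minutes
Ratio = 390:300
GCD = 30
Simplified = 13:10
As a decimal: 13/10 = 1.30


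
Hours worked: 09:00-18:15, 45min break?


Total time = (18×60+15) - (9×60+0)
= 1095 - 540 = 555 min
Minus break: 555 - 45 = 510 min
= 8h 30m

8h 30m (510 minutes)


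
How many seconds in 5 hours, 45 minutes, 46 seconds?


20746 seconds

Hours: 5 × 3600 = 18000
Minutes: 45 × 60 = 2700
Seconds: 46
Total = 18000 + 2700 + 46 = 20746


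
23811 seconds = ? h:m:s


6h 36m 51s

Hours: 23811 ÷ 3600 = 6 remainder 2211
Minutes: 2211 ÷ 60 = 36 remainder 51
Seconds: 51


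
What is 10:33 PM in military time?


Input: 10:33 PM
PM: 10 + 12 = 22

22:33


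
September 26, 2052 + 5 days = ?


Start: September 26, 2052
Add 5 days
September 26 → October 1: 30 - 26 + 1 = 5 days (5 - 5 = 0 left)
Land exactly on October 1, 2052

October 1, 2052


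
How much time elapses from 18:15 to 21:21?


End time in minutes: 21×60 + 21 = 1281
Start time in minutes: 18×60 + 15 = 1095
Difference = 1281 - 1095 = 186 minutes
= 3 hours 6 minutes

3h 6m


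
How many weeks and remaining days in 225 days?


32 weeks 1 days

Weeks: 225 ÷ 7 = 32 remainder 1


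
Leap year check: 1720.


Yes

Rules: divisible by 4 AND (not by 100 OR by 400)
1720 ÷ 4 = 430 exactly → divisible by 4
1720 ÷ 100 = 17 remainder 20 → not divisible by 100
Divisible by 4 but not by 100 → leap year


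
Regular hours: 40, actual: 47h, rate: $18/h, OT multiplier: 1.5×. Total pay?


$909.00

Regular: 40h × $18 = $720.00
Overtime: 47 - 40 = 7h
OT pay: 7h × $18 × 1.5 = $189.00
Total = $720.00 + $189.00 = $909.00


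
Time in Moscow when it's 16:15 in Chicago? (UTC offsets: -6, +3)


01:15 (next day)

Time difference = UTC+3 - UTC-6 = +9 hours
New hour = (16 + 9) mod 24
= 25 mod 24 = 1
Minutes unchanged → 01:15; 25 ≥ 24 → next day


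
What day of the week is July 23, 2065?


Thursday

Zeller's congruence:
q=23, m=7, k=65, j=20
h = (23 + ⌊13×8/5⌋ + 65 + ⌊65/4⌋ + ⌊20/4⌋ - 2×20) mod 7
= (23 + 20 + 65 + 16 + 5 - 40) mod 7
= 89 mod 7 = 5
h=5 → Thursday


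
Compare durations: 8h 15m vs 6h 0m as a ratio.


11:8 (1.38)

Duration 1: 495 minutes
Duration 2: 360 minutes
Ratio = 495:360
GCD = 45
Simplified = 11:8
As a decimal: 11/8 ≈ 1.38


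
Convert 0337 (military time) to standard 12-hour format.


Hour: 3
3 < 12 → AM

3:37 AM


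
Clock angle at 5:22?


29.0°

Hour hand = 5×30 + 22×0.5 = 161.0°
Minute hand = 22×6 = 132°
Difference = |161.0 - 132| = 29.0°


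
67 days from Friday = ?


Tuesday

Start: Friday (index 4)
(4 + 67) mod 7
= 71 mod 7
= 1
Index 1 → Tuesday


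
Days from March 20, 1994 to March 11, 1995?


From March 20, 1994 to March 11, 1995
Rest of March 1994: 31 - 20 = 11
Full months: April 30, May 31, June 30, July 31, August 31, September 30, October 31, November 30, December 31, January 31, February 1995 28
Days into March 1995: 11
Total = 11 + 30 + 31 + 30 + 31 + 31 + 30 + 31 + 30 + 31 + 31 + 28 + 11 = 356 days

356 days


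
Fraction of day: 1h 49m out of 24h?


0.0757 (7.57%)

Total minutes: 1×60 + 49 = 109
Day = 24×60 = 1440 minutes
Fraction = 109/1440 ≈ 0.0757
As a percentage: 109/1440 × 100 ≈ 7.57%


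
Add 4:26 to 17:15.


21:41

Start: 1035 minutes from midnight
Add: 266 minutes
Total: 1301 minutes
Hours: 1301 ÷ 60 = 21 remainder 41


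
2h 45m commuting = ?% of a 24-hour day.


11.5%

Time: 165 minutes
Day: 1440 minutes
Percentage = (165/1440) × 100 ≈ 11.5%


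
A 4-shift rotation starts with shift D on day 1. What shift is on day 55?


Shift B

Shifts: A, B, C, D
Start: D (index 3)
Day 55: (3 + 55 - 1) mod 4
= 57 mod 4
= 1
Index 1 → shift B


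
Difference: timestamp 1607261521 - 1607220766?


Difference = 1607261521 - 1607220766 = 40755 seconds
In hours: 40755 / 3600 ≈ 11.3
In days: 40755 / 86400 ≈ 0.47

40755 seconds (11.3 hours / 0.47 days)


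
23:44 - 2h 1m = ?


Start: 1424 minutes from midnight
Subtract: 121 minutes
Remaining: 1424 - 121 = 1303
Hours: 21, Minutes: 43

21:43


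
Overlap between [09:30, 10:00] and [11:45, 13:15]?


0 minutes

Meeting A: 570-600 (in minutes from midnight)
Meeting B: 705-795
Overlap start = max(570, 705) = 705
Overlap end = min(600, 795) = 600
Overlap = max(0, 600 - 705) = 0 min


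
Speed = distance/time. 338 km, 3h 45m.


Distance: 338 km
Time: 3h 45m = 225 min = 225/60 = 15/4 hours
Speed = 338 ÷ (15/4) = 338 × 4 / 15 = 1352/15 ≈ 90.1 km/h

90.1 km/h


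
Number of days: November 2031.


30 days

Month: November (month 11)
November has 30 days


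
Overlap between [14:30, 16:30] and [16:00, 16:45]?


Meeting A: 870-990 (in minutes from midnight)
Meeting B: 960-1005
Overlap start = max(870, 960) = 960
Overlap end = min(990, 1005) = 990
Overlap = max(0, 990 - 960) = 30 min

30 minutes


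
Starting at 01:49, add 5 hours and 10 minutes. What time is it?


Start: 109 minutes from midnight
Add: 310 minutes
Total: 419 minutes
Hours: 419 ÷ 60 = 6 remainder 59

06:59


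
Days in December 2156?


31 days

Month: December (month 12)
December has 31 days


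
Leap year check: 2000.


Rules: divisible by 4 AND (not by 100 OR by 400)
2000 ÷ 4 = 500 exactly → divisible by 4
2000 ÷ 100 = 20 exactly → divisible by 100
2000 ÷ 400 = 5 exactly → divisible by 400
Divisible by 400 → leap year

Yes


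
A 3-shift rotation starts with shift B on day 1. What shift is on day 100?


Shift B

Shifts: A, B, C
Start: B (index 1)
Day 100: (1 + 100 - 1) mod 3
= 100 mod 3
= 1
Index 1 → shift B


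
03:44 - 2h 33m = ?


01:11

Start: 224 minutes from midnight
Subtract: 153 minutes
Remaining: 224 - 153 = 71
Hours: 1, Minutes: 11


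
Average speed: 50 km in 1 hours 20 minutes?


37.5 km/h

Distance: 50 km
Time: 1h 20m = 80 min = 80/60 = 4/3 hours
Speed = 50 ÷ (4/3) = 50 × 3 / 4 = 150/4 = 37.5 km/h


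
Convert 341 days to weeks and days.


48 weeks 5 days

Weeks: 341 ÷ 7 = 48 remainder 5


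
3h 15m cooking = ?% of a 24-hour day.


Time: 195 minutes
Day: 1440 minutes
Percentage = (195/1440) × 100 ≈ 13.5%

13.5%


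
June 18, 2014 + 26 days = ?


July 14, 2014

Start: June 18, 2014
Add 26 days
June 18 → July 1: 30 - 18 + 1 = 13 days (26 - 13 = 13 left)
July 1 + 13 = July 14, 2014


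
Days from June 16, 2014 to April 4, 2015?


From June 16, 2014 to April 4, 2015
Rest of June 2014: 30 - 16 = 14
Full months: July 31, August 31, September 30, October 31, November 30, December 31, January 31, February 2015 28, March 31
Days into April 2015: 4
Total = 14 + 31 + 31 + 30 + 31 + 30 + 31 + 31 + 28 + 31 + 4 = 292 days

292 days


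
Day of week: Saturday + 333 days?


Start: Saturday (index 5)
(5 + 333) mod 7
= 338 mod 7
= 2
Index 2 → Wednesday

Wednesday


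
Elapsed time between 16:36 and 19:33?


2h 57m

End time in minutes: 19×60 + 33 = 1173
Start time in minutes: 16×60 + 36 = 996
Difference = 1173 - 996 = 177 minutes
= 2 hours 57 minutes


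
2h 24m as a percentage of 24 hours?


Total minutes: 2×60 + 24 = 144
Day = 24×60 = 1440 minutes
Fraction = 144/1440 = 0.1000
As a percentage: 144/1440 × 100 = 10.00%

0.1000 (10.00%)


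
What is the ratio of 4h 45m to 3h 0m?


Duration 1: 285 minutes
Duration 2: 180 minutes
Ratio = 285:180
GCD = 15
Simplified = 19:12
As a decimal: 19/12 ≈ 1.58

19:12 (1.58)


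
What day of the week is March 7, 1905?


Zeller's congruence:
q=7, m=3, k=5, j=19
h = (7 + ⌊13×4/5⌋ + 5 + ⌊5/4⌋ + ⌊19/4⌋ - 2×19) mod 7
= (7 + 10 + 5 + 1 + 4 - 38) mod 7
= -11 mod 7 = 3
h=3 → Tuesday

Tuesday


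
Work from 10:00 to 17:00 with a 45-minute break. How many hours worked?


Total time = (17×60+0) - (10×60+0)
= 1020 - 600 = 420 min
Minus break: 420 - 45 = 375 min
= 6h 15m

6h 15m (375 minutes)


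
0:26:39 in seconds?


1599 seconds

Hours: 0 × 3600 = 0
Minutes: 26 × 60 = 1560
Seconds: 39
Total = 0 + 1560 + 39 = 1599


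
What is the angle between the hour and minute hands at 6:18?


81.0°

Hour hand = 6×30 + 18×0.5 = 189.0°
Minute hand = 18×6 = 108°
Difference = |189.0 - 108| = 81.0°


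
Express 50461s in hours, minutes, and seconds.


14h 1m 1s

Hours: 50461 ÷ 3600 = 14 remainder 61
Minutes: 61 ÷ 60 = 1 remainder 1
Seconds: 1


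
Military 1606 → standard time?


Hour: 16
16 - 12 = 4 → PM

4:06 PM


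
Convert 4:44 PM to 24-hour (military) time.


16:44

Input: 4:44 PM
PM: 4 + 12 = 16


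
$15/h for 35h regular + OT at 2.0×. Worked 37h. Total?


Regular: 35h × $15 = $525.00
Overtime: 37 - 35 = 2h
OT pay: 2h × $15 × 2.0 = $60.00
Total = $525.00 + $60.00 = $585.00

$585.00


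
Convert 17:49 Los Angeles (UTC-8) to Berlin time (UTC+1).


02:49 (next day)

Time difference = UTC+1 - UTC-8 = +9 hours
New hour = (17 + 9) mod 24
= 26 mod 24 = 2
Minutes unchanged → 02:49; 26 ≥ 24 → next day


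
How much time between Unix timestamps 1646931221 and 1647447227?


Difference = 1647447227 - 1646931221 = 516006 seconds
In hours: 516006 / 3600 ≈ 143.3
In days: 516006 / 86400 ≈ 5.97

516006 seconds (143.3 hours / 5.97 days)


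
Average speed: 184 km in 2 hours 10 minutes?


84.9 km/h

Distance: 184 km
Time: 2h 10m = 130 min = 130/60 = 13/6 hours
Speed = 184 ÷ (13/6) = 184 × 6 / 13 = 1104/13 ≈ 84.9 km/h


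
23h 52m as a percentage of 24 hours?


Total minutes: 23×60 + 52 = 1432
Day = 24×60 = 1440 minutes
Fraction = 1432/1440 ≈ 0.9944
As a percentage: 1432/1440 × 100 ≈ 99.44%

0.9944 (99.44%)


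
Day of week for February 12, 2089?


Saturday

Zeller's congruence:
q=12, m=14, k=88, j=20
h = (12 + ⌊13×15/5⌋ + 88 + ⌊88/4⌋ + ⌊20/4⌋ - 2×20) mod 7
= (12 + 39 + 88 + 22 + 5 - 40) mod 7
= 126 mod 7 = 0
h=0 → Saturday


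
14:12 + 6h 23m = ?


Start: 852 minutes from midnight
Add: 383 minutes
Total: 1235 minutes
Hours: 1235 ÷ 60 = 20 remainder 35

20:35


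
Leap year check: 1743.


No

Rules: divisible by 4 AND (not by 100 OR by 400)
1743 ÷ 4 = 435 remainder 3 → not divisible by 4
Not divisible by 4 → not a leap year


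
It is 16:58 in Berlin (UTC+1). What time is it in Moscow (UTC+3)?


Time difference = UTC+3 - UTC+1 = +2 hours
New hour = (16 + 2) mod 24
= 18 mod 24 = 18
Minutes unchanged → 18:58

18:58


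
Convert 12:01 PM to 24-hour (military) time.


12:01

Input: 12:01 PM
12 PM → 12 (noon)


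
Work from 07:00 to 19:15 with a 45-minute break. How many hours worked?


11h 30m (690 minutes)

Total time = (19×60+15) - (7×60+0)
= 1155 - 420 = 735 min
Minus break: 735 - 45 = 690 min
= 11h 30m


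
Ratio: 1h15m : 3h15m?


5:13 (0.38)

Duration 1: 75 minutes
Duration 2: 195 minutes
Ratio = 75:195
GCD = 15
Simplified = 5:13
As a decimal: 5/13 ≈ 0.38


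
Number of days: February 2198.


28 days

Month: February (month 2)
February: 28 or 29 (leap year)
2198 leap year? No


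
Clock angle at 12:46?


Hour hand (12 ≡ 0 on the dial): 0×30 + 46×0.5 = 23.0°
Minute hand = 46×6 = 276°
Difference = |23.0 - 276| = 253.0°
Since > 180°: 360 - 253.0 = 107.0°

107.0°


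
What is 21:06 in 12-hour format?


9:06 PM

Hour: 21
21 - 12 = 9 → PM


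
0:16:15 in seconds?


Hours: 0 × 3600 = 0
Minutes: 16 × 60 = 960
Seconds: 15
Total = 0 + 960 + 15 = 975

975 seconds


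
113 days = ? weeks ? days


Weeks: 113 ÷ 7 = 16 remainder 1

16 weeks 1 days


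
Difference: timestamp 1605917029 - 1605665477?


251552 seconds (69.9 hours / 2.91 days)

Difference = 1605917029 - 1605665477 = 251552 seconds
In hours: 251552 / 3600 ≈ 69.9
In days: 251552 / 86400 ≈ 2.91


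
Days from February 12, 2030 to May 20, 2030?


From February 12, 2030 to May 20, 2030
Rest of February 2030: 28 - 12 = 16
Full months: March 31, April 30
Days into May 2030: 20
Total = 16 + 31 + 30 + 20 = 97 days

97 days


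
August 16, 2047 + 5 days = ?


August 21, 2047

Start: August 16, 2047
Add 5 days
August 16 + 5 = August 21, 2047


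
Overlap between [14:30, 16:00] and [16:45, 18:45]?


Meeting A: 870-960 (in minutes from midnight)
Meeting B: 1005-1125
Overlap start = max(870, 1005) = 1005
Overlap end = min(960, 1125) = 960
Overlap = max(0, 960 - 1005) = 0 min

0 minutes


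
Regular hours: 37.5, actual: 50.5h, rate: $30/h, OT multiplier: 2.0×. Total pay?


Regular: 37.5h × $30 = $1125.00
Overtime: 50.5 - 37.5 = 13.0h
OT pay: 13.0h × $30 × 2.0 = $780.00
Total = $1125.00 + $780.00 = $1905.00

$1905.00


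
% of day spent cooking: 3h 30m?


14.6%

Time: 210 minutes
Day: 1440 minutes
Percentage = (210/1440) × 100 ≈ 14.6%


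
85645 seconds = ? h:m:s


23h 47m 25s

Hours: 85645 ÷ 3600 = 23 remainder 2845
Minutes: 2845 ÷ 60 = 47 remainder 25
Seconds: 25


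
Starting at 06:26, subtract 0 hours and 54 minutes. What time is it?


Start: 386 minutes from midnight
Subtract: 54 minutes
Remaining: 386 - 54 = 332
Hours: 5, Minutes: 32

05:32


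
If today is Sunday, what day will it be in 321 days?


Start: Sunday (index 6)
(6 + 321) mod 7
= 327 mod 7
= 5
Index 5 → Saturday

Saturday


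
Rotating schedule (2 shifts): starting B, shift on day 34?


Shifts: A, B
Start: B (index 1)
Day 34: (1 + 34 - 1) mod 2
= 34 mod 2
= 0
Index 0 → shift A

Shift A


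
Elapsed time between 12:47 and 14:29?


1h 42m

End time in minutes: 14×60 + 29 = 869
Start time in minutes: 12×60 + 47 = 767
Difference = 869 - 767 = 102 minutes
= 1 hours 42 minutes


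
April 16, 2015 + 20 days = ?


Start: April 16, 2015
Add 20 days
April 16 → May 1: 30 - 16 + 1 = 15 days (20 - 15 = 5 left)
May 1 + 5 = May 6, 2015

May 6, 2015


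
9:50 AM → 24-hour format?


09:50

Input: 9:50 AM
AM hour stays: 9


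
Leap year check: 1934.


Rules: divisible by 4 AND (not by 100 OR by 400)
1934 ÷ 4 = 483 remainder 2 → not divisible by 4
Not divisible by 4 → not a leap year

No


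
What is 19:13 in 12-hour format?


7:13 PM

Hour: 19
19 - 12 = 7 → PM


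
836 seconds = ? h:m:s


0h 13m 56s

Hours: 836 ÷ 3600 = 0 remainder 836
Minutes: 836 ÷ 60 = 13 remainder 56
Seconds: 56


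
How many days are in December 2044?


Month: December (month 12)
December has 31 days

31 days


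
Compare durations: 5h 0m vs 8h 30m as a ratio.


10:17 (0.59)

Duration 1: 300 minutes
Duration 2: 510 minutes
Ratio = 300:510
GCD = 30
Simplified = 10:17
As a decimal: 10/17 ≈ 0.59


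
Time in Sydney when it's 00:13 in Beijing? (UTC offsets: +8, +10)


Time difference = UTC+10 - UTC+8 = +2 hours
New hour = (0 + 2) mod 24
= 2 mod 24 = 2
Minutes unchanged → 02:13

02:13


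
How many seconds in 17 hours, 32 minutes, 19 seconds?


Hours: 17 × 3600 = 61200
Minutes: 32 × 60 = 1920
Seconds: 19
Total = 61200 + 1920 + 19 = 63139

63139 seconds


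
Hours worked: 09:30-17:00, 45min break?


6h 45m (405 minutes)

Total time = (17×60+0) - (9×60+30)
= 1020 - 570 = 450 min
Minus break: 450 - 45 = 405 min
= 6h 45m


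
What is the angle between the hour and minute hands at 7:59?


114.5°

Hour hand = 7×30 + 59×0.5 = 239.5°
Minute hand = 59×6 = 354°
Difference = |239.5 - 354| = 114.5°


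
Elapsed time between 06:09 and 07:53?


End time in minutes: 7×60 + 53 = 473
Start time in minutes: 6×60 + 9 = 369
Difference = 473 - 369 = 104 minutes
= 1 hours 44 minutes

1h 44m


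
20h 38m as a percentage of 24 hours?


Total minutes: 20×60 + 38 = 1238
Day = 24×60 = 1440 minutes
Fraction = 1238/1440 ≈ 0.8597
As a percentage: 1238/1440 × 100 ≈ 85.97%

0.8597 (85.97%)


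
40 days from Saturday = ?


Thursday

Start: Saturday (index 5)
(5 + 40) mod 7
= 45 mod 7
= 3
Index 3 → Thursday


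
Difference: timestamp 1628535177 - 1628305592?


229585 seconds (63.8 hours / 2.66 days)

Difference = 1628535177 - 1628305592 = 229585 seconds
In hours: 229585 / 3600 ≈ 63.8
In days: 229585 / 86400 ≈ 2.66


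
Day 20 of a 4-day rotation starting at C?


Shifts: A, B, C, D
Start: C (index 2)
Day 20: (2 + 20 - 1) mod 4
= 21 mod 4
= 1
Index 1 → shift B

Shift B


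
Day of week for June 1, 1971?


Tuesday

Zeller's congruence:
q=1, m=6, k=71, j=19
h = (1 + ⌊13×7/5⌋ + 71 + ⌊71/4⌋ + ⌊19/4⌋ - 2×19) mod 7
= (1 + 18 + 71 + 17 + 4 - 38) mod 7
= 73 mod 7 = 3
h=3 → Tuesday


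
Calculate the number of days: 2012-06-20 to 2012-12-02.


From June 20, 2012 to December 2, 2012
Rest of June 2012: 30 - 20 = 10
Full months: July 31, August 31, September 30, October 31, November 30
Days into December 2012: 2
Total = 10 + 31 + 31 + 30 + 31 + 30 + 2 = 165 days

165 days


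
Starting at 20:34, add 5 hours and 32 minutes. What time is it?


02:06 (next day)

Start: 1234 minutes from midnight
Add: 332 minutes
Total: 1566 minutes
Hours: 1566 ÷ 60 = 26 remainder 6
26 ≥ 24 → 26 - 24 = 2 (next day)


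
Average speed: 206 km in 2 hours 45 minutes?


74.9 km/h

Distance: 206 km
Time: 2h 45m = 165 min = 165/60 = 11/4 hours
Speed = 206 ÷ (11/4) = 206 × 4 / 11 = 824/11 ≈ 74.9 km/h


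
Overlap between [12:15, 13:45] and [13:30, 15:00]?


Meeting A: 735-825 (in minutes from midnight)
Meeting B: 810-900
Overlap start = max(735, 810) = 810
Overlap end = min(825, 900) = 825
Overlap = max(0, 825 - 810) = 15 min

15 minutes


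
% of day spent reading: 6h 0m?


25.0%

Time: 360 minutes
Day: 1440 minutes
Percentage = (360/1440) × 100 = 25.0%


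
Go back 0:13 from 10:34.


10:21

Start: 634 minutes from midnight
Subtract: 13 minutes
Remaining: 634 - 13 = 621
Hours: 10, Minutes: 21


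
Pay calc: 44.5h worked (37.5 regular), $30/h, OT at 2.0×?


$1545.00

Regular: 37.5h × $30 = $1125.00
Overtime: 44.5 - 37.5 = 7.0h
OT pay: 7.0h × $30 × 2.0 = $420.00
Total = $1125.00 + $420.00 = $1545.00


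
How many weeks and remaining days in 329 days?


47 weeks 0 days

Weeks: 329 ÷ 7 = 47 remainder 0


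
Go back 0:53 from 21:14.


Start: 1274 minutes from midnight
Subtract: 53 minutes
Remaining: 1274 - 53 = 1221
Hours: 20, Minutes: 21

20:21


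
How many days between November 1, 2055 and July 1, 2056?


243 days

From November 1, 2055 to July 1, 2056
Rest of November 2055: 30 - 1 = 29
Full months: December 31, January 31, February 2056 29, March 31, April 30, May 31, June 30
Days into July 2056: 1
Total = 29 + 31 + 31 + 29 + 31 + 30 + 31 + 30 + 1 = 243 days


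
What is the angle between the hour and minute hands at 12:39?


Hour hand (12 ≡ 0 on the dial): 0×30 + 39×0.5 = 19.5°
Minute hand = 39×6 = 234°
Difference = |19.5 - 234| = 214.5°
Since > 180°: 360 - 214.5 = 145.5°

145.5°


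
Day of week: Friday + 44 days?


Start: Friday (index 4)
(4 + 44) mod 7
= 48 mod 7
= 6
Index 6 → Sunday

Sunday


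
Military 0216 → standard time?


2:16 AM

Hour: 2
2 < 12 → AM


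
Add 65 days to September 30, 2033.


Start: September 30, 2033
Add 65 days
September 30 → October 1: 30 - 30 + 1 = 1 days (65 - 1 = 64 left)
October 1 → November 1: 31 - 1 + 1 = 31 days (64 - 31 = 33 left)
November 1 → December 1: 30 - 1 + 1 = 30 days (33 - 30 = 3 left)
December 1 + 3 = December 4, 2033

December 4, 2033


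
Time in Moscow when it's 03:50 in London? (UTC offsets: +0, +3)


Time difference = UTC+3 - UTC+0 = +3 hours
New hour = (3 + 3) mod 24
= 6 mod 24 = 6
Minutes unchanged → 06:50

06:50


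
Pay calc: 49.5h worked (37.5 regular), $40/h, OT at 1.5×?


Regular: 37.5h × $40 = $1500.00
Overtime: 49.5 - 37.5 = 12.0h
OT pay: 12.0h × $40 × 1.5 = $720.00
Total = $1500.00 + $720.00 = $2220.00

$2220.00


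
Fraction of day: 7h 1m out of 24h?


Total minutes: 7×60 + 1 = 421
Day = 24×60 = 1440 minutes
Fraction = 421/1440 ≈ 0.2924
As a percentage: 421/1440 × 100 ≈ 29.24%

0.2924 (29.24%)


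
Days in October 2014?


Month: October (month 10)
October has 31 days

31 days


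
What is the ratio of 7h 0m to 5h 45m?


Duration 1: 420 minutes
Duration 2: 345 minutes
Ratio = 420:345
GCD = 15
Simplified = 28:23
As a decimal: 28/23 ≈ 1.22

28:23 (1.22)


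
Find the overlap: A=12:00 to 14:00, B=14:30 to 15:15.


Meeting A: 720-840 (in minutes from midnight)
Meeting B: 870-915
Overlap start = max(720, 870) = 870
Overlap end = min(840, 915) = 840
Overlap = max(0, 840 - 870) = 0 min

0 minutes


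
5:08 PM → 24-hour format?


Input: 5:08 PM
PM: 5 + 12 = 17

17:08


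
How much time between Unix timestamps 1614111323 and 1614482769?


371446 seconds (103.2 hours / 4.30 days)

Difference = 1614482769 - 1614111323 = 371446 seconds
In hours: 371446 / 3600 ≈ 103.2
In days: 371446 / 86400 ≈ 4.30


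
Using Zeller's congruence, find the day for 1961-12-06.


Wednesday

Zeller's congruence:
q=6, m=12, k=61, j=19
h = (6 + ⌊13×13/5⌋ + 61 + ⌊61/4⌋ + ⌊19/4⌋ - 2×19) mod 7
= (6 + 33 + 61 + 15 + 4 - 38) mod 7
= 81 mod 7 = 4
h=4 → Wednesday
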